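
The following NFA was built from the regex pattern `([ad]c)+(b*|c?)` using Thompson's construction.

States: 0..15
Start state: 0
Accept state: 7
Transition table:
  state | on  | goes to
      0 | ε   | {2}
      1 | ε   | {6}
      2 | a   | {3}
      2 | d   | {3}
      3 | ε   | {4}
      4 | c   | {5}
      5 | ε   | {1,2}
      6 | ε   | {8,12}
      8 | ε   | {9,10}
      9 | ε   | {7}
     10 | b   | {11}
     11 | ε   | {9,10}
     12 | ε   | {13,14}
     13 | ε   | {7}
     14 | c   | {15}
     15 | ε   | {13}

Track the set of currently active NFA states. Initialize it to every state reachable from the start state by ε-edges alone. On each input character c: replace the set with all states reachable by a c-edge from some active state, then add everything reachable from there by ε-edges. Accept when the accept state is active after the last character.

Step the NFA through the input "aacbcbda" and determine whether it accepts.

start: ε-closure({0}) = {0,2}
'a' @ 1: {3,4}
'a' @ 2: {}  — dead — no transitions
rest 'cbcbda' ignored (set empty)
after full input: {}  (accept=7 not in)

Answer: REJECT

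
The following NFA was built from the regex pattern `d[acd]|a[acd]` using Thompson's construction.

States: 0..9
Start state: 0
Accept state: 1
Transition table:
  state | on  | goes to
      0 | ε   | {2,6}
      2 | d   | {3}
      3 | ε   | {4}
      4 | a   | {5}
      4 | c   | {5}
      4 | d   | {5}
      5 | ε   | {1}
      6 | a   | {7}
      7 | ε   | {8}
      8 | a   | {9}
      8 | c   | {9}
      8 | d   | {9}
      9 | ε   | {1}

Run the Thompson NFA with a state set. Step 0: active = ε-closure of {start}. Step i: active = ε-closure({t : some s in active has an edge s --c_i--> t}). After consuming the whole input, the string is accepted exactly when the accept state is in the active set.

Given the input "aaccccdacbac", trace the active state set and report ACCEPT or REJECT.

Answer: REJECT

Steps:
S₀ = ε-closure({0}) = {0,2,6}
'a' @ 1: {7,8}
'a' @ 2: {1,9}  (accept∈set)
'c' @ 3: {}  — no active states
rest 'cccdacbac' ignored (set empty)
after full input: {}  (accept=1 not in)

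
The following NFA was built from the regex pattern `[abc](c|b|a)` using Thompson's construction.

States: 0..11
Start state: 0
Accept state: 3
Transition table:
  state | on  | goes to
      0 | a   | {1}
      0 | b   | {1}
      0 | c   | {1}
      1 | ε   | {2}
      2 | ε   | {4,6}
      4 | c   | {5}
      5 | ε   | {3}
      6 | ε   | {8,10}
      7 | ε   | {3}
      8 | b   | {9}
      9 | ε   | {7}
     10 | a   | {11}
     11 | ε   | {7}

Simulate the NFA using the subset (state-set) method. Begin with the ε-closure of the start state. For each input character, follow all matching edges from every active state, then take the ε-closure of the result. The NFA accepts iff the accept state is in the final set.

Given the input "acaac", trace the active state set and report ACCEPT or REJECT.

Answer: REJECT

Derivation:
start: ε-closure({0}) = {0}
'a' @ 1: {1,2,4,6,8,10}
'c' @ 2: {3,5}  [accepting]
'a' @ 3: {}  — no active states
rest 'ac' ignored (set empty)
end set {} — state 3 not in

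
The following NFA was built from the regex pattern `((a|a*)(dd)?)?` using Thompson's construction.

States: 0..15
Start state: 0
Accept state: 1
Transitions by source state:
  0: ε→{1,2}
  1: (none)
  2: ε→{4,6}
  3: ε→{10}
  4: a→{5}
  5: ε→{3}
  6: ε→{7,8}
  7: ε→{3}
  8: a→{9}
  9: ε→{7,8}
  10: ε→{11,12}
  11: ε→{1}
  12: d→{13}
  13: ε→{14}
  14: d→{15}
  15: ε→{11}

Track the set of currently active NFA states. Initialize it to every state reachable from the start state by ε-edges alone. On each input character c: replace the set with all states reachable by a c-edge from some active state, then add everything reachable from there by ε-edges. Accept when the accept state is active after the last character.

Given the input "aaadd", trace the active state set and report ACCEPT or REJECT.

start: ε-closure({0}) = {0,1,2,3,4,6,7,8,10,11,12}
'a' @ 1: {1,3,5,7,8,9,10,11,12}  ✓accept
'a' @ 2: {1,3,7,8,9,10,11,12}  ✓accept
'a' @ 3: {1,3,7,8,9,10,11,12}  ✓accept
'd' @ 4: {13,14}
'd' @ 5: {1,11,15}  ✓accept
after full input: {1,11,15}  (accept=1 in)

Answer: ACCEPT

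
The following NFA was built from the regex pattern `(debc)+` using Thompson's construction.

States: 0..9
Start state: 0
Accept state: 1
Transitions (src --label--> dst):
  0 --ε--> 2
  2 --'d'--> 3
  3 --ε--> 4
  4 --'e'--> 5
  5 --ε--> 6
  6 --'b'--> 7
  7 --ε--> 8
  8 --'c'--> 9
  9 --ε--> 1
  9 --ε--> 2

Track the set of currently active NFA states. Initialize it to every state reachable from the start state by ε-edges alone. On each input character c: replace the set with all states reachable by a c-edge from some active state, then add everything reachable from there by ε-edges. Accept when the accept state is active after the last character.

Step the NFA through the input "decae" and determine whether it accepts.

initial (ε-close {0}): {0,2}
'd' @ 1: {3,4}
'e' @ 2: {5,6}
'c' @ 3: {}  — no active states
rest 'ae' ignored (set empty)
final: {}; accept 1 not in set

Answer: REJECT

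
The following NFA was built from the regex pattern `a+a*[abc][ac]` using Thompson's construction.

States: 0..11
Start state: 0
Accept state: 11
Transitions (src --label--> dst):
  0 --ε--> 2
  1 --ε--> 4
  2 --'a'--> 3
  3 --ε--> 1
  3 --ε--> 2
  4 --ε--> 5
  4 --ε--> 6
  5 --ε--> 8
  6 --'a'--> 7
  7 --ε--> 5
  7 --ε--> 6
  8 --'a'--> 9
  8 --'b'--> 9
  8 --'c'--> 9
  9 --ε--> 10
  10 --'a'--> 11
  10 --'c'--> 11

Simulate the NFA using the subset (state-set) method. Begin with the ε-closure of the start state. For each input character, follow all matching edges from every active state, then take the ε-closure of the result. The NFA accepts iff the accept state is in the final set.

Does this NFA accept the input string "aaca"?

start: ε-closure({0}) = {0,2}
'a' @ 1: {1,2,3,4,5,6,8}
'a' @ 2: {1,2,3,4,5,6,7,8,9,10}
'c' @ 3: {9,10,11}  ✓accept
'a' @ 4: {11}  ✓accept
final: {11}; accept 11 in set

Answer: ACCEPT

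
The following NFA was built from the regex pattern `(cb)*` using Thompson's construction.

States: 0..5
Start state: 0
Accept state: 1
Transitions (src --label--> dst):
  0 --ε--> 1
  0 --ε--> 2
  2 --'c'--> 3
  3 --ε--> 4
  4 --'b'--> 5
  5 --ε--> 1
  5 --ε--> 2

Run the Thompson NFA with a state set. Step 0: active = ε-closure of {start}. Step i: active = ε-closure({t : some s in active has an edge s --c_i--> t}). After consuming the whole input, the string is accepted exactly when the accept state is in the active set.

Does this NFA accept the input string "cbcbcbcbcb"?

Answer: ACCEPT

Derivation:
start: ε-closure({0}) = {0,1,2}
'c' @ 1: {3,4}
'b' @ 2: {1,2,5}  (accept∈set)
'c' @ 3: {3,4}
'b' @ 4: {1,2,5}  (accept∈set)
'c' @ 5: {3,4}
'b' @ 6: {1,2,5}  (accept∈set)
'c' @ 7: {3,4}
'b' @ 8: {1,2,5}  (accept∈set)
'c' @ 9: {3,4}
'b' @ 10: {1,2,5}  (accept∈set)
end set {1,2,5} — state 1 in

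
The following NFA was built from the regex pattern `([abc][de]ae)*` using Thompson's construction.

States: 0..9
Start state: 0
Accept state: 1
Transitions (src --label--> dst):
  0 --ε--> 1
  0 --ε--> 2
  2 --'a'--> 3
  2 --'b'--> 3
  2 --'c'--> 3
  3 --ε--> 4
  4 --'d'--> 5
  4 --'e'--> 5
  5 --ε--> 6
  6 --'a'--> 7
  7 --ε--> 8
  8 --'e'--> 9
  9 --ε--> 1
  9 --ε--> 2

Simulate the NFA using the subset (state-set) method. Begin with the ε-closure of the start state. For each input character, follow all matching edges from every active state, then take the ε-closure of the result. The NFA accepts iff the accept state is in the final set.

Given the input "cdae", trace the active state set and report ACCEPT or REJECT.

Answer: ACCEPT

Derivation:
initial (ε-close {0}): {0,1,2}
'c' @ 1: {3,4}
'd' @ 2: {5,6}
'a' @ 3: {7,8}
'e' @ 4: {1,2,9}  ✓accept
final: {1,2,9}; accept 1 in set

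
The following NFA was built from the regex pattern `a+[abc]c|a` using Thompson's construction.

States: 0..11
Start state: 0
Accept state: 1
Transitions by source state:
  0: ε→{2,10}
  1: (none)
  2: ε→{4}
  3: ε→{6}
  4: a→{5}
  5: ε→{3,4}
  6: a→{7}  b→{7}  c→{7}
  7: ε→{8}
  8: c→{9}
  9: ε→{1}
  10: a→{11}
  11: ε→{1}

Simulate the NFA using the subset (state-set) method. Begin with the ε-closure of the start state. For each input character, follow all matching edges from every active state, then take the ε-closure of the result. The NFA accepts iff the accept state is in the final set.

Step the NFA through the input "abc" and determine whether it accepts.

start: ε-closure({0}) = {0,2,4,10}
'a' @ 1: {1,3,4,5,6,11}  ✓accept
'b' @ 2: {7,8}
'c' @ 3: {1,9}  ✓accept
after full input: {1,9}  (accept=1 in)

Answer: ACCEPT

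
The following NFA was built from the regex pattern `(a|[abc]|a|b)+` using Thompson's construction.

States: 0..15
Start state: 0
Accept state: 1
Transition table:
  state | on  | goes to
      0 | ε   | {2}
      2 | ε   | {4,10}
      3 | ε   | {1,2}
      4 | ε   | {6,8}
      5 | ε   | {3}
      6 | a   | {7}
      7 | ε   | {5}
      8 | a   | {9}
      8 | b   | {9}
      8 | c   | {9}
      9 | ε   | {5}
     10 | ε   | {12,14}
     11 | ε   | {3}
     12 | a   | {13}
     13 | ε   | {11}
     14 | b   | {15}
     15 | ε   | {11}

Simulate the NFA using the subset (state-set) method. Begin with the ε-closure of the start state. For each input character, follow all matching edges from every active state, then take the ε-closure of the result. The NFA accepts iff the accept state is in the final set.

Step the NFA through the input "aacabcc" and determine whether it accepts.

initial (ε-close {0}): {0,2,4,6,8,10,12,14}
'a' @ 1: {1,2,3,4,5,6,7,8,9,10,11,12,13,14}  [accepting]
'a' @ 2: {1,2,3,4,5,6,7,8,9,10,11,12,13,14}  [accepting]
'c' @ 3: {1,2,3,4,5,6,8,9,10,12,14}  [accepting]
'a' @ 4: {1,2,3,4,5,6,7,8,9,10,11,12,13,14}  [accepting]
'b' @ 5: {1,2,3,4,5,6,8,9,10,11,12,14,15}  [accepting]
'c' @ 6: {1,2,3,4,5,6,8,9,10,12,14}  [accepting]
'c' @ 7: {1,2,3,4,5,6,8,9,10,12,14}  [accepting]
final: {1,2,3,4,5,6,8,9,10,12,14}; accept 1 in set

Answer: ACCEPT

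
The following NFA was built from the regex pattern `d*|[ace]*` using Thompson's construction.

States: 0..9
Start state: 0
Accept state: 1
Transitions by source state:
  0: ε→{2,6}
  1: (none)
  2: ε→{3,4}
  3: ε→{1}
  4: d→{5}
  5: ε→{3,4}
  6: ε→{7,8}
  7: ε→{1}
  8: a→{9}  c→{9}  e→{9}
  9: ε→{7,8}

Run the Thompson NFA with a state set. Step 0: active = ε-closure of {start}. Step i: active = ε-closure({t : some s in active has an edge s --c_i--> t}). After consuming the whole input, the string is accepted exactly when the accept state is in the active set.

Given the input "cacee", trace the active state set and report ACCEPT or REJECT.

S₀ = ε-closure({0}) = {0,1,2,3,4,6,7,8}
'c' @ 1: {1,7,8,9}  [accepting]
'a' @ 2: {1,7,8,9}  [accepting]
'c' @ 3: {1,7,8,9}  [accepting]
'e' @ 4: {1,7,8,9}  [accepting]
'e' @ 5: {1,7,8,9}  [accepting]
after full input: {1,7,8,9}  (accept=1 in)

Answer: ACCEPT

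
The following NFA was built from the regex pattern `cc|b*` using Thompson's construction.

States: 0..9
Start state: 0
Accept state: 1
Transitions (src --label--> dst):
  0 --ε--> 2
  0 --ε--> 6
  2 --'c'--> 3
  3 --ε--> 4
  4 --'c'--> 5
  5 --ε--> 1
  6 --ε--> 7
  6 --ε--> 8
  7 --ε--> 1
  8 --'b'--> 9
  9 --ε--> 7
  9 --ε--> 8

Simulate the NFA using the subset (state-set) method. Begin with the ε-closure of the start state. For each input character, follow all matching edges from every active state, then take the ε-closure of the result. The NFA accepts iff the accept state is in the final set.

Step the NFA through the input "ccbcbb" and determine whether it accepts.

Answer: REJECT

Steps:
start: ε-closure({0}) = {0,1,2,6,7,8}
'c' @ 1: {3,4}
'c' @ 2: {1,5}  (accept∈set)
'b' @ 3: {}  — dead — no transitions
rest 'cbb' ignored (set empty)
after full input: {}  (accept=1 not in)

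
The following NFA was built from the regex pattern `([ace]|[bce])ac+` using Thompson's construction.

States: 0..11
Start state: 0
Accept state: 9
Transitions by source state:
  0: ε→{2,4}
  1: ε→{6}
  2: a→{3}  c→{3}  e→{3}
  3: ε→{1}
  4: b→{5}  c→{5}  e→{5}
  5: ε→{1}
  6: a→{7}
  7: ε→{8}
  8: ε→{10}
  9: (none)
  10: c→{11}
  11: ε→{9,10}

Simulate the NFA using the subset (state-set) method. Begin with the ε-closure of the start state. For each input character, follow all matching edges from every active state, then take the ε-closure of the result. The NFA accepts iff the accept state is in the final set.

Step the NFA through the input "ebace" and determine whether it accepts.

Answer: REJECT

Derivation:
S₀ = ε-closure({0}) = {0,2,4}
'e' @ 1: {1,3,5,6}
'b' @ 2: {}  — state set empty
rest 'ace' ignored (set empty)
after full input: {}  (accept=9 not in)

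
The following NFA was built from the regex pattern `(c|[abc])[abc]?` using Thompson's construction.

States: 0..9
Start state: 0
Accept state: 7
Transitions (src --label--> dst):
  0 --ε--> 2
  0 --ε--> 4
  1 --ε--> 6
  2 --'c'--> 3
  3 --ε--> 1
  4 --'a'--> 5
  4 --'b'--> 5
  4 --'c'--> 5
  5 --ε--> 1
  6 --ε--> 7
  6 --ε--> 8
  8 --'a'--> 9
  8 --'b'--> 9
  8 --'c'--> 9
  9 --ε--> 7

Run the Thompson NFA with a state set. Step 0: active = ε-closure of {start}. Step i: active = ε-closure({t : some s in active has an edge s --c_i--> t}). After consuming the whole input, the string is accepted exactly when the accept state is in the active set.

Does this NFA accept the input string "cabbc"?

Answer: REJECT

Steps:
S₀ = ε-closure({0}) = {0,2,4}
'c' @ 1: {1,3,5,6,7,8}  (accept∈set)
'a' @ 2: {7,9}  (accept∈set)
'b' @ 3: {}  — dead — no transitions
rest 'bc' ignored (set empty)
end set {} — state 7 not in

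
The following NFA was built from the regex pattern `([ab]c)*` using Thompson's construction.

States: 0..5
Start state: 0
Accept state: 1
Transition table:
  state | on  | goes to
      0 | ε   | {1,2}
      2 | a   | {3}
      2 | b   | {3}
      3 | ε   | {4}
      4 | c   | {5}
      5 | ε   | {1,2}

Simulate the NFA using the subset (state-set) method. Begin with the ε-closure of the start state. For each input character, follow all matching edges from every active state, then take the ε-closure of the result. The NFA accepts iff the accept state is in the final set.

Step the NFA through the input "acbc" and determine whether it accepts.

start: ε-closure({0}) = {0,1,2}
'a' @ 1: {3,4}
'c' @ 2: {1,2,5}  (accept∈set)
'b' @ 3: {3,4}
'c' @ 4: {1,2,5}  (accept∈set)
final: {1,2,5}; accept 1 in set

Answer: ACCEPT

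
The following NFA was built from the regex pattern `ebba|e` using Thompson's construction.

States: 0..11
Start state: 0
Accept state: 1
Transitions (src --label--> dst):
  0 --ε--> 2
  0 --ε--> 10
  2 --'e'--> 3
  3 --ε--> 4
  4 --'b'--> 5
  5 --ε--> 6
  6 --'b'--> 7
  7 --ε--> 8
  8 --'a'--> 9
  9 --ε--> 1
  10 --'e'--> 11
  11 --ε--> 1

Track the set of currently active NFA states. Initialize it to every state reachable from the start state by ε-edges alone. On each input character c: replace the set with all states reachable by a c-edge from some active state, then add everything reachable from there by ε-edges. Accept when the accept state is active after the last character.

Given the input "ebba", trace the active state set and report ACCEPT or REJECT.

initial (ε-close {0}): {0,2,10}
'e' @ 1: {1,3,4,11}  (accept∈set)
'b' @ 2: {5,6}
'b' @ 3: {7,8}
'a' @ 4: {1,9}  (accept∈set)
end set {1,9} — state 1 in

Answer: ACCEPT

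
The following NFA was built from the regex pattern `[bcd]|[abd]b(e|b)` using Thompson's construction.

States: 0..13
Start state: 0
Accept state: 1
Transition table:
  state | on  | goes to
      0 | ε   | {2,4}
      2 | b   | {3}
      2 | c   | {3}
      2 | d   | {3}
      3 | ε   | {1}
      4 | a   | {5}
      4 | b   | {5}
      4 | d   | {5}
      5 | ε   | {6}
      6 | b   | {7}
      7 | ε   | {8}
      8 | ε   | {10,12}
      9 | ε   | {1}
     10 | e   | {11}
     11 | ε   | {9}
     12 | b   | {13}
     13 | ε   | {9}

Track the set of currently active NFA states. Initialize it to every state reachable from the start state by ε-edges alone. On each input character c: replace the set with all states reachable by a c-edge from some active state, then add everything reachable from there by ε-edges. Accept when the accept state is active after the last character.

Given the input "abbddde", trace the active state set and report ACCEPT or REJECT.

S₀ = ε-closure({0}) = {0,2,4}
'a' @ 1: {5,6}
'b' @ 2: {7,8,10,12}
'b' @ 3: {1,9,13}  ✓accept
'd' @ 4: {}  — no active states
rest 'dde' ignored (set empty)
after full input: {}  (accept=1 not in)

Answer: REJECT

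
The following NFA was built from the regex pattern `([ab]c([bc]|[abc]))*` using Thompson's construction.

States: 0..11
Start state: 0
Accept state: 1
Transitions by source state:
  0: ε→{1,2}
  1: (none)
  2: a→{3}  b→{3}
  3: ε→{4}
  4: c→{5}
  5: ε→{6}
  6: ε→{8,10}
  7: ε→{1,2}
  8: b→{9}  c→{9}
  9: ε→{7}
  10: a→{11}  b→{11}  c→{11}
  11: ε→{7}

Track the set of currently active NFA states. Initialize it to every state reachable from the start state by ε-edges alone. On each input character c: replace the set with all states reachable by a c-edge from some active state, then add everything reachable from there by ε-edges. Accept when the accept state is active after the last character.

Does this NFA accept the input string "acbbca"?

Answer: ACCEPT

Derivation:
initial (ε-close {0}): {0,1,2}
'a' @ 1: {3,4}
'c' @ 2: {5,6,8,10}
'b' @ 3: {1,2,7,9,11}  ✓accept
'b' @ 4: {3,4}
'c' @ 5: {5,6,8,10}
'a' @ 6: {1,2,7,11}  ✓accept
final: {1,2,7,11}; accept 1 in set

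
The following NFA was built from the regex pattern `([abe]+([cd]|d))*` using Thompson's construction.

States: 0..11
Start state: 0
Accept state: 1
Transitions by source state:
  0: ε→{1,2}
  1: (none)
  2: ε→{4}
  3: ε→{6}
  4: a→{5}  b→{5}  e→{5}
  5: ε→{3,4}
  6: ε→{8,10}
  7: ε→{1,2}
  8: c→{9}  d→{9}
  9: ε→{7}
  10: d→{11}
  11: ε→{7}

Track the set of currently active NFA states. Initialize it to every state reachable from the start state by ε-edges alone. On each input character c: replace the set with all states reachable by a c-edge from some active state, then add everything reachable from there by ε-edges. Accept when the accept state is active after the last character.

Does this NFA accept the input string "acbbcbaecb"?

Answer: REJECT

Derivation:
initial (ε-close {0}): {0,1,2,4}
'a' @ 1: {3,4,5,6,8,10}
'c' @ 2: {1,2,4,7,9}  ✓accept
'b' @ 3: {3,4,5,6,8,10}
'b' @ 4: {3,4,5,6,8,10}
'c' @ 5: {1,2,4,7,9}  ✓accept
'b' @ 6: {3,4,5,6,8,10}
'a' @ 7: {3,4,5,6,8,10}
'e' @ 8: {3,4,5,6,8,10}
'c' @ 9: {1,2,4,7,9}  ✓accept
'b' @ 10: {3,4,5,6,8,10}
final: {3,4,5,6,8,10}; accept 1 not in set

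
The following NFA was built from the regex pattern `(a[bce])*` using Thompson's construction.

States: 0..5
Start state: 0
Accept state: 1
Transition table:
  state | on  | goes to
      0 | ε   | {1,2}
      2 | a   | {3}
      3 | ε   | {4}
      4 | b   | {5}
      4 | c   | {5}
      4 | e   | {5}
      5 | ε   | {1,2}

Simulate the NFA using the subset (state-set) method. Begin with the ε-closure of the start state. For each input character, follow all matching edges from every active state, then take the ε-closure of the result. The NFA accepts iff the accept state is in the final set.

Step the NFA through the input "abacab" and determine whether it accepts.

start: ε-closure({0}) = {0,1,2}
'a' @ 1: {3,4}
'b' @ 2: {1,2,5}  ✓accept
'a' @ 3: {3,4}
'c' @ 4: {1,2,5}  ✓accept
'a' @ 5: {3,4}
'b' @ 6: {1,2,5}  ✓accept
final: {1,2,5}; accept 1 in set

Answer: ACCEPT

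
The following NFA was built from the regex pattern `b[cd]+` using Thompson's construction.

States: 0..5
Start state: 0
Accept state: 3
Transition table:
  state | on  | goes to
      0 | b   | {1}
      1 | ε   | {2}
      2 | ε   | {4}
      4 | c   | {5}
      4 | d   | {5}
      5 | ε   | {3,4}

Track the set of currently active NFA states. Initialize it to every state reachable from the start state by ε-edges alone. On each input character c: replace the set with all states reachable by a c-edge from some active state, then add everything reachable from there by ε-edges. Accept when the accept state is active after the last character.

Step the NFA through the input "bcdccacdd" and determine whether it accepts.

Answer: REJECT

Steps:
S₀ = ε-closure({0}) = {0}
'b' @ 1: {1,2,4}
'c' @ 2: {3,4,5}  [accepting]
'd' @ 3: {3,4,5}  [accepting]
'c' @ 4: {3,4,5}  [accepting]
'c' @ 5: {3,4,5}  [accepting]
'a' @ 6: {}  — dead — no transitions
rest 'cdd' ignored (set empty)
final: {}; accept 3 not in set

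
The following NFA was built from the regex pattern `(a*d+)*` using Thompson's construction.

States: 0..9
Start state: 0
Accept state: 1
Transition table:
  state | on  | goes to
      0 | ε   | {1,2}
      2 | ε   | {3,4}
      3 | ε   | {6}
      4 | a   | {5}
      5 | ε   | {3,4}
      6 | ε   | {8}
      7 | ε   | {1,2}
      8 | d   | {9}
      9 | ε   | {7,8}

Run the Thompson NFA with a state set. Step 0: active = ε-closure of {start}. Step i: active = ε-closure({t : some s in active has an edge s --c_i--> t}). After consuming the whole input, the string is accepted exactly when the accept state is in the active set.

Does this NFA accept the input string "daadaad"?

Answer: ACCEPT

Trace:
initial (ε-close {0}): {0,1,2,3,4,6,8}
'd' @ 1: {1,2,3,4,6,7,8,9}  (accept∈set)
'a' @ 2: {3,4,5,6,8}
'a' @ 3: {3,4,5,6,8}
'd' @ 4: {1,2,3,4,6,7,8,9}  (accept∈set)
'a' @ 5: {3,4,5,6,8}
'a' @ 6: {3,4,5,6,8}
'd' @ 7: {1,2,3,4,6,7,8,9}  (accept∈set)
after full input: {1,2,3,4,6,7,8,9}  (accept=1 in)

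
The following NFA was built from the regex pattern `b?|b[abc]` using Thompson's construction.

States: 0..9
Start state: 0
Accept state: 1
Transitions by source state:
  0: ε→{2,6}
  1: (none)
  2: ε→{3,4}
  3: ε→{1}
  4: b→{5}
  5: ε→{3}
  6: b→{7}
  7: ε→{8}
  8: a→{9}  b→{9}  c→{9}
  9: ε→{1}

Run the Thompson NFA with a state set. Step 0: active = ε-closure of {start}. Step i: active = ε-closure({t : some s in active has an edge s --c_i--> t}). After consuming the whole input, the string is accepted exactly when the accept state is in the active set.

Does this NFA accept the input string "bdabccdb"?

Answer: REJECT

Steps:
S₀ = ε-closure({0}) = {0,1,2,3,4,6}
'b' @ 1: {1,3,5,7,8}  (accept∈set)
'd' @ 2: {}  — state set empty
rest 'abccdb' ignored (set empty)
end set {} — state 1 not in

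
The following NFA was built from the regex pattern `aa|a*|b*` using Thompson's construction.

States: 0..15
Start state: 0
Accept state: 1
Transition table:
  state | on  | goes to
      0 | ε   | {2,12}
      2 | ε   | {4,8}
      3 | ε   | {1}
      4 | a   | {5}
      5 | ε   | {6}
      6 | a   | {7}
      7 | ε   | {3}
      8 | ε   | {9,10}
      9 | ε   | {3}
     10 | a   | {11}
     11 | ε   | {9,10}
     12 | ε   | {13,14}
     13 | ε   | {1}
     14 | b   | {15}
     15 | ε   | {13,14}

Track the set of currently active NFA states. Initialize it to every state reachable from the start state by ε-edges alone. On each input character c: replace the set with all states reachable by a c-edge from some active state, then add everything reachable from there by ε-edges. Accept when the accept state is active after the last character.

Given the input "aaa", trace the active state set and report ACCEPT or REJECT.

initial (ε-close {0}): {0,1,2,3,4,8,9,10,12,13,14}
'a' @ 1: {1,3,5,6,9,10,11}  (accept∈set)
'a' @ 2: {1,3,7,9,10,11}  (accept∈set)
'a' @ 3: {1,3,9,10,11}  (accept∈set)
after full input: {1,3,9,10,11}  (accept=1 in)

Answer: ACCEPT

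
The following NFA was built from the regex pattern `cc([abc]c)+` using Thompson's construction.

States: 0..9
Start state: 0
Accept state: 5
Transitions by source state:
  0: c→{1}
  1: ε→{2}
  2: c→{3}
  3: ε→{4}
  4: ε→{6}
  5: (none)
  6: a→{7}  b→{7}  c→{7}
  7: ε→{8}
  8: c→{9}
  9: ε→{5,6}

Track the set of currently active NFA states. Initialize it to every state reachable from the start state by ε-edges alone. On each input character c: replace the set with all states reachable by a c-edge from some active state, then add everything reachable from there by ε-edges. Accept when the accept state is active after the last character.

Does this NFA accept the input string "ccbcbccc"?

Answer: ACCEPT

Derivation:
initial (ε-close {0}): {0}
'c' @ 1: {1,2}
'c' @ 2: {3,4,6}
'b' @ 3: {7,8}
'c' @ 4: {5,6,9}  ✓accept
'b' @ 5: {7,8}
'c' @ 6: {5,6,9}  ✓accept
'c' @ 7: {7,8}
'c' @ 8: {5,6,9}  ✓accept
after full input: {5,6,9}  (accept=5 in)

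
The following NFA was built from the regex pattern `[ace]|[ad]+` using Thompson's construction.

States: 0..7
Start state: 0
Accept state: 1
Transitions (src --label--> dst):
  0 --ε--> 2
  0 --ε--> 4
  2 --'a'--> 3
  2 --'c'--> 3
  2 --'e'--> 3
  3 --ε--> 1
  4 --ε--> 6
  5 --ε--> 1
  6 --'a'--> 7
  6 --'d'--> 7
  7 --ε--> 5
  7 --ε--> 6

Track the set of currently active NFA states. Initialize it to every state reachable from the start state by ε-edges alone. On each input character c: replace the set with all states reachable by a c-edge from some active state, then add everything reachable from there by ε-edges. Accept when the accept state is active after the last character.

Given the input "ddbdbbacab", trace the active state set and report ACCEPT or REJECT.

Answer: REJECT

Steps:
S₀ = ε-closure({0}) = {0,2,4,6}
'd' @ 1: {1,5,6,7}  ✓accept
'd' @ 2: {1,5,6,7}  ✓accept
'b' @ 3: {}  — no active states
rest 'dbbacab' ignored (set empty)
final: {}; accept 1 not in set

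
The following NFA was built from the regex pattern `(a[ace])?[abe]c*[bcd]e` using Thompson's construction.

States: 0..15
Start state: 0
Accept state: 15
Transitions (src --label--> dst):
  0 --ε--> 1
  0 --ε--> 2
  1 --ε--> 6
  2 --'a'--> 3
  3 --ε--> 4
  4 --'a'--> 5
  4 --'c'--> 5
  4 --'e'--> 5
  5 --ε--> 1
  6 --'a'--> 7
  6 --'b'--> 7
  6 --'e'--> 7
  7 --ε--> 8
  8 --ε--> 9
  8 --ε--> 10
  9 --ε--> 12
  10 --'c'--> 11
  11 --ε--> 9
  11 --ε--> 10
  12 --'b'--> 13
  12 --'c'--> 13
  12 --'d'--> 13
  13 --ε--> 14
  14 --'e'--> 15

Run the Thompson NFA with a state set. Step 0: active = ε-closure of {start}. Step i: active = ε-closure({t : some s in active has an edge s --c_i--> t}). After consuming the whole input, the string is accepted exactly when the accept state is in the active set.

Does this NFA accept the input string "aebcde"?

Answer: ACCEPT

Derivation:
start: ε-closure({0}) = {0,1,2,6}
'a' @ 1: {3,4,7,8,9,10,12}
'e' @ 2: {1,5,6}
'b' @ 3: {7,8,9,10,12}
'c' @ 4: {9,10,11,12,13,14}
'd' @ 5: {13,14}
'e' @ 6: {15}  ✓accept
after full input: {15}  (accept=15 in)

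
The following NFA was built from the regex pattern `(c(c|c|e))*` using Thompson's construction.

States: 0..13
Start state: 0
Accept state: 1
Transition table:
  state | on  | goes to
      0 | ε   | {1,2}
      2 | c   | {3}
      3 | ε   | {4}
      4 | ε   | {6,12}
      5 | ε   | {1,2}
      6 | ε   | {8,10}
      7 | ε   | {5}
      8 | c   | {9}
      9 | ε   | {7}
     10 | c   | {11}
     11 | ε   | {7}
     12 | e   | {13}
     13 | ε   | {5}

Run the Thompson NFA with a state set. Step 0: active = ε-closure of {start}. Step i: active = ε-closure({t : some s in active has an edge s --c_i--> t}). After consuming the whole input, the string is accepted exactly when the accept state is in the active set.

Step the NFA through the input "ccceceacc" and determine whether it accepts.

Answer: REJECT

Trace:
S₀ = ε-closure({0}) = {0,1,2}
'c' @ 1: {3,4,6,8,10,12}
'c' @ 2: {1,2,5,7,9,11}  (accept∈set)
'c' @ 3: {3,4,6,8,10,12}
'e' @ 4: {1,2,5,13}  (accept∈set)
'c' @ 5: {3,4,6,8,10,12}
'e' @ 6: {1,2,5,13}  (accept∈set)
'a' @ 7: {}  — state set empty
rest 'cc' ignored (set empty)
final: {}; accept 1 not in set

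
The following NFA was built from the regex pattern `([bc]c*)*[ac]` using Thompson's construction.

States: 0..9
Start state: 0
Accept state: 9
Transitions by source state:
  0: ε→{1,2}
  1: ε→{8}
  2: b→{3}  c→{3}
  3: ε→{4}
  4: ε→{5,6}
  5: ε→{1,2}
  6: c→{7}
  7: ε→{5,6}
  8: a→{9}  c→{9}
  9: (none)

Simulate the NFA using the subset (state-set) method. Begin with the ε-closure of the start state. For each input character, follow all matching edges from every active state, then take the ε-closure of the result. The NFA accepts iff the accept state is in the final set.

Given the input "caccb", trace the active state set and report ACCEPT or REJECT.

S₀ = ε-closure({0}) = {0,1,2,8}
'c' @ 1: {1,2,3,4,5,6,8,9}  ✓accept
'a' @ 2: {9}  ✓accept
'c' @ 3: {}  — dead — no transitions
rest 'cb' ignored (set empty)
final: {}; accept 9 not in set

Answer: REJECT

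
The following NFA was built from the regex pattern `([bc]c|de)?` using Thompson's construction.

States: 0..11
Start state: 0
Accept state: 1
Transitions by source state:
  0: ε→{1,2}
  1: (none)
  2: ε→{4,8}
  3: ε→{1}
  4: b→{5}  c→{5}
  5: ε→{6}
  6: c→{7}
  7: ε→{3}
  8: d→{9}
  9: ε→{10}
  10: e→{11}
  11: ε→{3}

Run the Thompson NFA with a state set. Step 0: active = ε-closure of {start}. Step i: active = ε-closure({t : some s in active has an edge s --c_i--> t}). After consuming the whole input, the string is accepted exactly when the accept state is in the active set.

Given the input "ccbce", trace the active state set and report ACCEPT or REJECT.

Answer: REJECT

Derivation:
start: ε-closure({0}) = {0,1,2,4,8}
'c' @ 1: {5,6}
'c' @ 2: {1,3,7}  ✓accept
'b' @ 3: {}  — state set empty
rest 'ce' ignored (set empty)
end set {} — state 1 not in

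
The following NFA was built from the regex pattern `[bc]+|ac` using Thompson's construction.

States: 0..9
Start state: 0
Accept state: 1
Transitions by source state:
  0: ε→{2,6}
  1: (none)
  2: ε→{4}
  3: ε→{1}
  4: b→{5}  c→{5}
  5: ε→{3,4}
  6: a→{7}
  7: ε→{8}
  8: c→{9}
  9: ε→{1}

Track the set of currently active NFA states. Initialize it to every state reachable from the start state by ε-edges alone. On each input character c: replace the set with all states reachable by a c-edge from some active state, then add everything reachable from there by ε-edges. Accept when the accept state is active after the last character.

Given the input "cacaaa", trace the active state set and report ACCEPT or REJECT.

initial (ε-close {0}): {0,2,4,6}
'c' @ 1: {1,3,4,5}  ✓accept
'a' @ 2: {}  — dead — no transitions
rest 'caaa' ignored (set empty)
end set {} — state 1 not in

Answer: REJECT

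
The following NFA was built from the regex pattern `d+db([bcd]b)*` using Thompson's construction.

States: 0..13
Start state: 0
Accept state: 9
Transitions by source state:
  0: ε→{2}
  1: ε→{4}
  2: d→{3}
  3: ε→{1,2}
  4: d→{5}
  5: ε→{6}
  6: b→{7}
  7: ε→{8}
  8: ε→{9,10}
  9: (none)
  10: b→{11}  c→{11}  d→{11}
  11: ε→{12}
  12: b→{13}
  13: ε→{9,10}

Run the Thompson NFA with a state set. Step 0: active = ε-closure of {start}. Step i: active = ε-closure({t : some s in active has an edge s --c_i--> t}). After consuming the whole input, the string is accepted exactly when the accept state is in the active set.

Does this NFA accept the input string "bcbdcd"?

start: ε-closure({0}) = {0,2}
'b' @ 1: {}  — no active states
rest 'cbdcd' ignored (set empty)
after full input: {}  (accept=9 not in)

Answer: REJECT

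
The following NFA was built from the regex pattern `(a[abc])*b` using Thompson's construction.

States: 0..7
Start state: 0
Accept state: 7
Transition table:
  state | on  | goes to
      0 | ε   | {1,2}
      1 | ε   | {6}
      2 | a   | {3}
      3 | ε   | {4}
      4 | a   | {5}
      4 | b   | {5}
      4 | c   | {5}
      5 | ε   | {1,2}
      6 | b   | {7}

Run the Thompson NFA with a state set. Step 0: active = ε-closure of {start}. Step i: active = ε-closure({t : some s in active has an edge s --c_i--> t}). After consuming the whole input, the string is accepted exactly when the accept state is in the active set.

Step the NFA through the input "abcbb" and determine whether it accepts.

S₀ = ε-closure({0}) = {0,1,2,6}
'a' @ 1: {3,4}
'b' @ 2: {1,2,5,6}
'c' @ 3: {}  — no active states
rest 'bb' ignored (set empty)
final: {}; accept 7 not in set

Answer: REJECT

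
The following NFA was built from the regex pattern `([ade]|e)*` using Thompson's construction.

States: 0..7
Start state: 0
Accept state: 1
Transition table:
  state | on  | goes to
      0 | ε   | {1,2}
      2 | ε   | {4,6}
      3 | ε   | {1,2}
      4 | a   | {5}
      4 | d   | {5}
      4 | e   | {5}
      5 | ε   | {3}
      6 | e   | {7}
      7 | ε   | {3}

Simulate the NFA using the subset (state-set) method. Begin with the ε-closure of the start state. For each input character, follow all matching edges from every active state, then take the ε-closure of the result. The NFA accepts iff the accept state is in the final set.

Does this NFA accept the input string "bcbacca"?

Answer: REJECT

Derivation:
start: ε-closure({0}) = {0,1,2,4,6}
'b' @ 1: {}  — dead — no transitions
rest 'cbacca' ignored (set empty)
final: {}; accept 1 not in set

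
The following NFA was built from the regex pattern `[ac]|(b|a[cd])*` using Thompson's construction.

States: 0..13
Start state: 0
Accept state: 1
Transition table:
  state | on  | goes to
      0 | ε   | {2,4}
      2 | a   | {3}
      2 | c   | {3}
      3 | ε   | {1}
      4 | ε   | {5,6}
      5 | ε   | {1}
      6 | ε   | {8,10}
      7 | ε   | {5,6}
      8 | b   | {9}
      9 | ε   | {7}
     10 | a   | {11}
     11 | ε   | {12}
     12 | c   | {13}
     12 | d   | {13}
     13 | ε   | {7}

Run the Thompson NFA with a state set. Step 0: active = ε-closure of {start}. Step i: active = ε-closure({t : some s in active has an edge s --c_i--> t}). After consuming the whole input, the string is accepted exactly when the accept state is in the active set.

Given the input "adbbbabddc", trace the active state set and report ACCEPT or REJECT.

Answer: REJECT

Steps:
start: ε-closure({0}) = {0,1,2,4,5,6,8,10}
'a' @ 1: {1,3,11,12}  (accept∈set)
'd' @ 2: {1,5,6,7,8,10,13}  (accept∈set)
'b' @ 3: {1,5,6,7,8,9,10}  (accept∈set)
'b' @ 4: {1,5,6,7,8,9,10}  (accept∈set)
'b' @ 5: {1,5,6,7,8,9,10}  (accept∈set)
'a' @ 6: {11,12}
'b' @ 7: {}  — state set empty
rest 'ddc' ignored (set empty)
end set {} — state 1 not in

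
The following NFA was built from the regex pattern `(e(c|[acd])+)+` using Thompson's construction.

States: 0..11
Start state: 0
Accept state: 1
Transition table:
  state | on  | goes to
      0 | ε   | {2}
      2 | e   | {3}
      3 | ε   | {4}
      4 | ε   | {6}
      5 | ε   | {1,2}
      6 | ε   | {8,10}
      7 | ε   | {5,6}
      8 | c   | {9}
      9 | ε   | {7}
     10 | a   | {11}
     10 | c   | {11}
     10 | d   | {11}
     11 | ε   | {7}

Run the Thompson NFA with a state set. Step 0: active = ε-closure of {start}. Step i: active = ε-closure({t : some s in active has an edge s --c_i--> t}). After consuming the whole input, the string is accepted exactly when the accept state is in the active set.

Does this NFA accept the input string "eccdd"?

S₀ = ε-closure({0}) = {0,2}
'e' @ 1: {3,4,6,8,10}
'c' @ 2: {1,2,5,6,7,8,9,10,11}  (accept∈set)
'c' @ 3: {1,2,5,6,7,8,9,10,11}  (accept∈set)
'd' @ 4: {1,2,5,6,7,8,10,11}  (accept∈set)
'd' @ 5: {1,2,5,6,7,8,10,11}  (accept∈set)
end set {1,2,5,6,7,8,10,11} — state 1 in

Answer: ACCEPT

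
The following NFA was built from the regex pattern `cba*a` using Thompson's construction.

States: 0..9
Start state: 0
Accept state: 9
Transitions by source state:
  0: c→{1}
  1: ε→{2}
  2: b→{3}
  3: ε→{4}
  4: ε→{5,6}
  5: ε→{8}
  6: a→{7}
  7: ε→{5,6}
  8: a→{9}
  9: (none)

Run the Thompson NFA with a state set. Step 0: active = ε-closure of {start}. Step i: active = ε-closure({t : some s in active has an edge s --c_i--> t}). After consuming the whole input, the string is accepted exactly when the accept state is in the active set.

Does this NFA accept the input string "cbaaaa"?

Answer: ACCEPT

Derivation:
S₀ = ε-closure({0}) = {0}
'c' @ 1: {1,2}
'b' @ 2: {3,4,5,6,8}
'a' @ 3: {5,6,7,8,9}  (accept∈set)
'a' @ 4: {5,6,7,8,9}  (accept∈set)
'a' @ 5: {5,6,7,8,9}  (accept∈set)
'a' @ 6: {5,6,7,8,9}  (accept∈set)
final: {5,6,7,8,9}; accept 9 in set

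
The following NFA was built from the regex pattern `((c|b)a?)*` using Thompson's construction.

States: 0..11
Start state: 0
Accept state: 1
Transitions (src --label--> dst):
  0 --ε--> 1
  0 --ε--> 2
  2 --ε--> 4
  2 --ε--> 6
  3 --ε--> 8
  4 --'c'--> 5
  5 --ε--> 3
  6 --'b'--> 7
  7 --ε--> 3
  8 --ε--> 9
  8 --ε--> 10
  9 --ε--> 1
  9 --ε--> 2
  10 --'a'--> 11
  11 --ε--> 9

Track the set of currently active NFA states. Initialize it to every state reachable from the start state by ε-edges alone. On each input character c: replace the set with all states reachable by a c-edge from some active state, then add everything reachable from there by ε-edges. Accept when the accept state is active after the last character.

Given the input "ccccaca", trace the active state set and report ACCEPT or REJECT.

Answer: ACCEPT

Steps:
start: ε-closure({0}) = {0,1,2,4,6}
'c' @ 1: {1,2,3,4,5,6,8,9,10}  (accept∈set)
'c' @ 2: {1,2,3,4,5,6,8,9,10}  (accept∈set)
'c' @ 3: {1,2,3,4,5,6,8,9,10}  (accept∈set)
'c' @ 4: {1,2,3,4,5,6,8,9,10}  (accept∈set)
'a' @ 5: {1,2,4,6,9,11}  (accept∈set)
'c' @ 6: {1,2,3,4,5,6,8,9,10}  (accept∈set)
'a' @ 7: {1,2,4,6,9,11}  (accept∈set)
end set {1,2,4,6,9,11} — state 1 in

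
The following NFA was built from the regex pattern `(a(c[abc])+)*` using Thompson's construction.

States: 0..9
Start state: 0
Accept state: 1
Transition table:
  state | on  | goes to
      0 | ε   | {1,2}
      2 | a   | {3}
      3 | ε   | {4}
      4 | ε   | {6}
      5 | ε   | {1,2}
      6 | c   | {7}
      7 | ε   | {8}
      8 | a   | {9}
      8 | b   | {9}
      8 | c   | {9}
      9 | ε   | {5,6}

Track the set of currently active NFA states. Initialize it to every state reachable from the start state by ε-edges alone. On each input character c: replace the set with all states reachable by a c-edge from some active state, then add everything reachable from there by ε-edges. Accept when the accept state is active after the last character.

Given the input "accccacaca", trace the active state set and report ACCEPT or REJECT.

Answer: ACCEPT

Trace:
start: ε-closure({0}) = {0,1,2}
'a' @ 1: {3,4,6}
'c' @ 2: {7,8}
'c' @ 3: {1,2,5,6,9}  (accept∈set)
'c' @ 4: {7,8}
'c' @ 5: {1,2,5,6,9}  (accept∈set)
'a' @ 6: {3,4,6}
'c' @ 7: {7,8}
'a' @ 8: {1,2,5,6,9}  (accept∈set)
'c' @ 9: {7,8}
'a' @ 10: {1,2,5,6,9}  (accept∈set)
final: {1,2,5,6,9}; accept 1 in set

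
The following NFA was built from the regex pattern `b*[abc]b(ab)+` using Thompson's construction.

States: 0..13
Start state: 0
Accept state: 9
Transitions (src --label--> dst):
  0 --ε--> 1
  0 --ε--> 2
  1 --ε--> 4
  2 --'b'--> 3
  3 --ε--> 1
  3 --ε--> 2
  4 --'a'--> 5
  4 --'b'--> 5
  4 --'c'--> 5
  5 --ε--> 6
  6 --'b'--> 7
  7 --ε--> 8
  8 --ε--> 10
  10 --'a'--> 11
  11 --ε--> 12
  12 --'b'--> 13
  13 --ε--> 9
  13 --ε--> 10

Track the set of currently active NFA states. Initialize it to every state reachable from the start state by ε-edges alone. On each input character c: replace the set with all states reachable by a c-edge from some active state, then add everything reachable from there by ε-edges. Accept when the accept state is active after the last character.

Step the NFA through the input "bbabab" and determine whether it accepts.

Answer: ACCEPT

Derivation:
S₀ = ε-closure({0}) = {0,1,2,4}
'b' @ 1: {1,2,3,4,5,6}
'b' @ 2: {1,2,3,4,5,6,7,8,10}
'a' @ 3: {5,6,11,12}
'b' @ 4: {7,8,9,10,13}  [accepting]
'a' @ 5: {11,12}
'b' @ 6: {9,10,13}  [accepting]
final: {9,10,13}; accept 9 in set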